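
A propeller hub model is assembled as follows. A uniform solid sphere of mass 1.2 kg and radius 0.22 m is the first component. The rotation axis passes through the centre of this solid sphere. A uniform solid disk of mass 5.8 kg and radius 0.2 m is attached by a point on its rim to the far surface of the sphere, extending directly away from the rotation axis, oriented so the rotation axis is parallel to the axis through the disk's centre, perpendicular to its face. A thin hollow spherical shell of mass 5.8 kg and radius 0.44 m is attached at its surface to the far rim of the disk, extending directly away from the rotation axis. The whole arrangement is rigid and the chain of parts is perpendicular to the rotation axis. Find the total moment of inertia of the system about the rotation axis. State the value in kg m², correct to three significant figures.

8.43

Solid sphere: I_cm = (2/5)MR² = (2/5)(1.2)(0.22)² = 0.023232 kg m²; axis through the centre, so I = 0.023232 kg m².
Solid disk: I_cm = (1/2)MR² = (1/2)(5.8)(0.2)² = 0.116 kg m²; centre at d = 0.22 + 0.2 = 0.42 m, so the parallel axis theorem gives I = 0.116 + (5.8)(0.42)² = 1.1391 kg m².
Spherical shell: I_cm = (2/3)MR² = (2/3)(5.8)(0.44)² = 0.74859 kg m²; centre at d = 0.22 + 0.2 + 0.2 + 0.44 = 1.06 m, so the parallel axis theorem gives I = 0.74859 + (5.8)(1.06)² = 7.2655 kg m².
Total I = 0.023232 + 1.1391 + 7.2655 = 8.4278 kg m².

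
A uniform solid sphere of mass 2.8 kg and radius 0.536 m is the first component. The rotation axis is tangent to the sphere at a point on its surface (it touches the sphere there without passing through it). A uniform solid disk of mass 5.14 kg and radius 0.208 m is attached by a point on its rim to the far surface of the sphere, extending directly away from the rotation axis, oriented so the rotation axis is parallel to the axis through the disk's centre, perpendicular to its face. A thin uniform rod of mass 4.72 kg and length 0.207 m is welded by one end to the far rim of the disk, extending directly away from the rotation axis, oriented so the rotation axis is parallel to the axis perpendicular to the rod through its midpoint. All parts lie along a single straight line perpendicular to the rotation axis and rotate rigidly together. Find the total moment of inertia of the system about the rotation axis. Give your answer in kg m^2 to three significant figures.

Solid sphere: I_cm = (2/5)MR² = (2/5)(2.8)(0.536)² = 0.32177 kg m^2; centre at d = 0.536 m, so the parallel axis theorem gives I = 0.32177 + (2.8)(0.536)² = 1.1262 kg m^2.
Solid disk: I_cm = (1/2)MR² = (1/2)(5.14)(0.208)² = 0.11119 kg m^2; centre at d = 0.536 + 0.536 + 0.208 = 1.28 m, so the parallel axis theorem gives I = 0.11119 + (5.14)(1.28)² = 8.5326 kg m^2.
Thin rod: I_cm = (1/12)ML² = (1/12)(4.72)(0.207)² = 0.016854 kg m^2; centre at d = 0.536 + 0.536 + 0.208 + 0.208 + 0.1035 = 1.5915 m, so the parallel axis theorem gives I = 0.016854 + (4.72)(1.5915)² = 11.972 kg m^2.
Total I = 1.1262 + 8.5326 + 11.972 = 21.631 kg m^2.

21.6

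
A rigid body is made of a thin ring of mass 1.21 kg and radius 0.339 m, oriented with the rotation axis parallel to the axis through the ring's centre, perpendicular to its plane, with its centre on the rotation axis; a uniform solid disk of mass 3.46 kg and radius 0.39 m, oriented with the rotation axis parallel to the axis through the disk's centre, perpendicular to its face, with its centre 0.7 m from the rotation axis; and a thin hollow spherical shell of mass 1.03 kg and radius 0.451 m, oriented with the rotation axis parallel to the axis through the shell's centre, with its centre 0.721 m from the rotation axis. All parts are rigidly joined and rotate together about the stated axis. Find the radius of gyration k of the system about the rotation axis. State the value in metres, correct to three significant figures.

0.697

Thin ring: I_cm = MR² = (1.21)(0.339)² = 0.13905 kg m²; axis through the centre, so I = 0.13905 kg m².
Solid disk: I_cm = (1/2)MR² = (1/2)(3.46)(0.39)² = 0.26313 kg m²; centre at d = 0.7 m, so the parallel axis theorem gives I = 0.26313 + (3.46)(0.7)² = 1.9585 kg m².
Spherical shell: I_cm = (2/3)MR² = (2/3)(1.03)(0.451)² = 0.13967 kg m²; centre at d = 0.721 m, so the parallel axis theorem gives I = 0.13967 + (1.03)(0.721)² = 0.6751 kg m².
Total I = 2.7727 kg m²; total mass M = 5.7 kg.
k = √(I/M) = √(2.7727/5.7) = 0.69745 m.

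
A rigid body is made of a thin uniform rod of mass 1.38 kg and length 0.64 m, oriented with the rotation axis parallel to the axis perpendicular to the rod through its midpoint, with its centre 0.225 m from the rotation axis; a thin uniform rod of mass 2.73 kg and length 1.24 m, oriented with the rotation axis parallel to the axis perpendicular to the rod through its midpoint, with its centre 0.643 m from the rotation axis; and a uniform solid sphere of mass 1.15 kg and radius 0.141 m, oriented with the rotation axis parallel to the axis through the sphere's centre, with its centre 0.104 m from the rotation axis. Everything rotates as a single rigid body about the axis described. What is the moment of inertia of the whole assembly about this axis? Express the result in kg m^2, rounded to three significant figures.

Thin rod: I_cm = (1/12)ML² = (1/12)(1.38)(0.64)² = 0.047104 kg m^2; centre at d = 0.225 m, so the parallel axis theorem gives I = 0.047104 + (1.38)(0.225)² = 0.11697 kg m^2.
Thin rod: I_cm = (1/12)ML² = (1/12)(2.73)(1.24)² = 0.3498 kg m^2; centre at d = 0.643 m, so the parallel axis theorem gives I = 0.3498 + (2.73)(0.643)² = 1.4785 kg m^2.
Solid sphere: I_cm = (2/5)MR² = (2/5)(1.15)(0.141)² = 0.0091453 kg m^2; centre at d = 0.104 m, so the parallel axis theorem gives I = 0.0091453 + (1.15)(0.104)² = 0.021584 kg m^2.
Total I = 0.11697 + 1.4785 + 0.021584 = 1.6171 kg m^2.

1.62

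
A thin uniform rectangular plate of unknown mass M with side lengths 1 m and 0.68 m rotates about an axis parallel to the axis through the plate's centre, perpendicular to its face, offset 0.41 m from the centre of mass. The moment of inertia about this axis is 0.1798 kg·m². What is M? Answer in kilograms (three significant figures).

0.620

I = I_cm + Md² = (1/12)M(a²+b²) + Md² = M·[0.0833333·[(1)² + (0.68)²] + (0.41)²] = M·0.28997.
So M = 0.1798 / 0.28997 = 0.62007 kg.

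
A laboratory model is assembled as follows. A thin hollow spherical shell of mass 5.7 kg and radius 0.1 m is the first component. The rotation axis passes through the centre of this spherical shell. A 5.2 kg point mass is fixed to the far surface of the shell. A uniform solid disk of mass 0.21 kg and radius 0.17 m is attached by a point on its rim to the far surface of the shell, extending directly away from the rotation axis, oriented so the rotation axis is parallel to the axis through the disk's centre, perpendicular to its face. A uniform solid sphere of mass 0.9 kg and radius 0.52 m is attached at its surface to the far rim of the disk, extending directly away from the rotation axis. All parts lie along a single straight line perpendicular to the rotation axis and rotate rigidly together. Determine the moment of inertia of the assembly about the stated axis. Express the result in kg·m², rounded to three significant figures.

Spherical shell: I_cm = (2/3)MR² = (2/3)(5.7)(0.1)² = 0.038 kg·m²; axis through the centre, so I = 0.038 kg·m².
Point mass: I_cm = 0; centre at d = 0.1 m, so I = I_cm + Md² gives I = 0 + (5.2)(0.1)² = 0.052 kg·m².
Solid disk: I_cm = (1/2)MR² = (1/2)(0.21)(0.17)² = 0.0030345 kg·m²; centre at d = 0.1 + 0.17 = 0.27 m, so I = I_cm + Md² gives I = 0.0030345 + (0.21)(0.27)² = 0.018344 kg·m².
Solid sphere: I_cm = (2/5)MR² = (2/5)(0.9)(0.52)² = 0.097344 kg·m²; centre at d = 0.1 + 0.17 + 0.17 + 0.52 = 0.96 m, so I = I_cm + Md² gives I = 0.097344 + (0.9)(0.96)² = 0.92678 kg·m².
Total I = 0.038 + 0.052 + 0.018344 + 0.92678 = 1.0351 kg·m².

1.04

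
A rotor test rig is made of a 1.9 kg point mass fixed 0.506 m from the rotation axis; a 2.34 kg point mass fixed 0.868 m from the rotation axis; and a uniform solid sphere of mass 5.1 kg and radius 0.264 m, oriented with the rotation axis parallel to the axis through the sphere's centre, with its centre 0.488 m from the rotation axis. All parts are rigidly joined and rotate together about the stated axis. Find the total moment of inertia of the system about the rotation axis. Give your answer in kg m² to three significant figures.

3.61

Point mass: I_cm = 0; centre at d = 0.506 m, so the parallel axis theorem gives I = 0 + (1.9)(0.506)² = 0.48647 kg m².
Point mass: I_cm = 0; centre at d = 0.868 m, so the parallel axis theorem gives I = 0 + (2.34)(0.868)² = 1.763 kg m².
Solid sphere: I_cm = (2/5)MR² = (2/5)(5.1)(0.264)² = 0.14218 kg m²; centre at d = 0.488 m, so the parallel axis theorem gives I = 0.14218 + (5.1)(0.488)² = 1.3567 kg m².
Total I = 0.48647 + 1.763 + 1.3567 = 3.6062 kg m².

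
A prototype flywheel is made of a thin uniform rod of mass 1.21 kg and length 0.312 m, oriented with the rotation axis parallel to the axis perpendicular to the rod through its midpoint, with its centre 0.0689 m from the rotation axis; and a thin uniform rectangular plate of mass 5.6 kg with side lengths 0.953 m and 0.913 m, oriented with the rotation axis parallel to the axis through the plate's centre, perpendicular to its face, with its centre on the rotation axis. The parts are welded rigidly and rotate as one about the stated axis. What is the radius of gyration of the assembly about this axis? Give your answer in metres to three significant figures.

0.349

Thin rod: I_cm = (1/12)ML² = (1/12)(1.21)(0.312)² = 0.0098155 kg m^2; centre at d = 0.0689 m, so I = I_cm + Md² gives I = 0.0098155 + (1.21)(0.0689)² = 0.01556 kg m^2.
Rectangular plate: I_cm = (1/12)M(a²+b²) = (1/12)(5.6)[(0.953)² + (0.913)²] = 0.81283 kg m^2; axis through the centre, so I = 0.81283 kg m^2.
Total I = 0.82839 kg m^2; total mass M = 6.81 kg.
k = √(I/M) = √(0.82839/6.81) = 0.34877 m.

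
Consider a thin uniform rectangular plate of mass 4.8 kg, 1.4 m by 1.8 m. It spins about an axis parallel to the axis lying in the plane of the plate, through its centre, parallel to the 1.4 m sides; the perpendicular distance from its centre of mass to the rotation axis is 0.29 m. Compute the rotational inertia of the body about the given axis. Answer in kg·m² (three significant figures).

I_cm = (1/12)Mb² = (1/12)(4.8)(1.8)² = 1.296 kg·m²; centre at d = 0.29 m, so the parallel axis theorem gives I = 1.296 + (4.8)(0.29)² = 1.6997 kg·m².

1.70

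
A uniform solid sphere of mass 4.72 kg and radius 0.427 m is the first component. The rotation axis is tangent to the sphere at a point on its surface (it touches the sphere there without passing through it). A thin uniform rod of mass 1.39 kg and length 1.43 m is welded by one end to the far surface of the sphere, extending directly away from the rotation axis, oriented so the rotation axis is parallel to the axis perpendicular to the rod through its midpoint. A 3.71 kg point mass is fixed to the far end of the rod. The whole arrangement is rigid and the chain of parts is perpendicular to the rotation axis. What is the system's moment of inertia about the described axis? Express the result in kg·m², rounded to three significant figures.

Solid sphere: I_cm = (2/5)MR² = (2/5)(4.72)(0.427)² = 0.34424 kg·m²; centre at d = 0.427 m, so the parallel axis theorem gives I = 0.34424 + (4.72)(0.427)² = 1.2048 kg·m².
Thin rod: I_cm = (1/12)ML² = (1/12)(1.39)(1.43)² = 0.23687 kg·m²; centre at d = 0.427 + 0.427 + 0.715 = 1.569 m, so the parallel axis theorem gives I = 0.23687 + (1.39)(1.569)² = 3.6587 kg·m².
Point mass: I_cm = 0; centre at d = 0.427 + 0.427 + 0.715 + 0.715 = 2.284 m, so the parallel axis theorem gives I = 0 + (3.71)(2.284)² = 19.354 kg·m².
Total I = 1.2048 + 3.6587 + 19.354 = 24.217 kg·m².

24.2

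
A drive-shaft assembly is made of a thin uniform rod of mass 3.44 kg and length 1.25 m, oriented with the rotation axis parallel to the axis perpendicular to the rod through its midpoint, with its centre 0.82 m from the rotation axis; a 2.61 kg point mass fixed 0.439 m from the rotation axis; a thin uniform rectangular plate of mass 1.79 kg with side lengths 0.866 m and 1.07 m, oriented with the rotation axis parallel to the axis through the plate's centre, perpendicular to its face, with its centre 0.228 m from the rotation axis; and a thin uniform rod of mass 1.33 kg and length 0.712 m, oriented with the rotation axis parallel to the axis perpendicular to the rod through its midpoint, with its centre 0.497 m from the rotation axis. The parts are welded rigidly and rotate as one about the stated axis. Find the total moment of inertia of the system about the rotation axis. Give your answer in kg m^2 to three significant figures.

Thin rod: I_cm = (1/12)ML² = (1/12)(3.44)(1.25)² = 0.44792 kg m^2; centre at d = 0.82 m, so I = I_cm + Md² gives I = 0.44792 + (3.44)(0.82)² = 2.761 kg m^2.
Point mass: I_cm = 0; centre at d = 0.439 m, so I = I_cm + Md² gives I = 0 + (2.61)(0.439)² = 0.503 kg m^2.
Rectangular plate: I_cm = (1/12)M(a²+b²) = (1/12)(1.79)[(0.866)² + (1.07)²] = 0.28265 kg m^2; centre at d = 0.228 m, so I = I_cm + Md² gives I = 0.28265 + (1.79)(0.228)² = 0.3757 kg m^2.
Thin rod: I_cm = (1/12)ML² = (1/12)(1.33)(0.712)² = 0.056186 kg m^2; centre at d = 0.497 m, so I = I_cm + Md² gives I = 0.056186 + (1.33)(0.497)² = 0.38471 kg m^2.
Total I = 2.761 + 0.503 + 0.3757 + 0.38471 = 4.0244 kg m^2.

4.02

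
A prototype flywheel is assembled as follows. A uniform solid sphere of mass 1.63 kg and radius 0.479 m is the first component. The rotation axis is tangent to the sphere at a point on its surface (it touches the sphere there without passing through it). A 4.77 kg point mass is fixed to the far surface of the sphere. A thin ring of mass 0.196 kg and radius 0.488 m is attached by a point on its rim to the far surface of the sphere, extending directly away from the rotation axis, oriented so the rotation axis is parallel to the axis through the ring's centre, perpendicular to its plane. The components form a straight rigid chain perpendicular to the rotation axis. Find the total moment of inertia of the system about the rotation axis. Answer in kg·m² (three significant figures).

Solid sphere: I_cm = (2/5)MR² = (2/5)(1.63)(0.479)² = 0.1496 kg·m²; centre at d = 0.479 m, so the parallel axis theorem gives I = 0.1496 + (1.63)(0.479)² = 0.52358 kg·m².
Point mass: I_cm = 0; centre at d = 0.479 + 0.479 = 0.958 m, so the parallel axis theorem gives I = 0 + (4.77)(0.958)² = 4.3777 kg·m².
Thin ring: I_cm = MR² = (0.196)(0.488)² = 0.046676 kg·m²; centre at d = 0.479 + 0.479 + 0.488 = 1.446 m, so the parallel axis theorem gives I = 0.046676 + (0.196)(1.446)² = 0.4565 kg·m².
Total I = 0.52358 + 4.3777 + 0.4565 = 5.3578 kg·m².

5.36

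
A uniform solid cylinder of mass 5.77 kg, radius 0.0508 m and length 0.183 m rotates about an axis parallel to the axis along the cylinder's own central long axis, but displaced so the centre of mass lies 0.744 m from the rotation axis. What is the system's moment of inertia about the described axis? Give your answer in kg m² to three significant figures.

3.20

I_cm = (1/2)MR² = (1/2)(5.77)(0.0508)² = 0.0074451 kg m²; centre at d = 0.744 m, so the parallel axis theorem gives I = 0.0074451 + (5.77)(0.744)² = 3.2013 kg m².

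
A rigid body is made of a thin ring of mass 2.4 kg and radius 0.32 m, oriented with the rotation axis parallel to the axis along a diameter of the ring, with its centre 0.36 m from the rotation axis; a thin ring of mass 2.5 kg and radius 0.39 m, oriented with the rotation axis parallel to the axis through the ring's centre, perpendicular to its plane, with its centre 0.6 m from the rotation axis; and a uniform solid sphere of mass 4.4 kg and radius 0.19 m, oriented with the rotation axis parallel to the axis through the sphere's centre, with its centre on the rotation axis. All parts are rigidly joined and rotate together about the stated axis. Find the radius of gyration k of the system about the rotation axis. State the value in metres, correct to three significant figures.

0.437

Thin ring: I_cm = (1/2)MR² = (1/2)(2.4)(0.32)² = 0.12288 kg m^2; centre at d = 0.36 m, so I = I_cm + Md² gives I = 0.12288 + (2.4)(0.36)² = 0.43392 kg m^2.
Thin ring: I_cm = MR² = (2.5)(0.39)² = 0.38025 kg m^2; centre at d = 0.6 m, so I = I_cm + Md² gives I = 0.38025 + (2.5)(0.6)² = 1.2802 kg m^2.
Solid sphere: I_cm = (2/5)MR² = (2/5)(4.4)(0.19)² = 0.063536 kg m^2; axis through the centre, so I = 0.063536 kg m^2.
Total I = 1.7777 kg m^2; total mass M = 9.3 kg.
k = √(I/M) = √(1.7777/9.3) = 0.43721 m.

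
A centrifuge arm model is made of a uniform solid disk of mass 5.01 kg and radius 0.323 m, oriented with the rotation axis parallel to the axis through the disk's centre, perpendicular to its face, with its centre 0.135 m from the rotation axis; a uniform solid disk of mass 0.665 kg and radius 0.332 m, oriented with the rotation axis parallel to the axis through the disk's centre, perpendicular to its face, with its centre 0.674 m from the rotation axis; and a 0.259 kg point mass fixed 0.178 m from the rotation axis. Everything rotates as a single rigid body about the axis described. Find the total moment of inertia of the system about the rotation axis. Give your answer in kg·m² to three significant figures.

0.700

Solid disk: I_cm = (1/2)MR² = (1/2)(5.01)(0.323)² = 0.26134 kg·m²; centre at d = 0.135 m, so the parallel axis theorem gives I = 0.26134 + (5.01)(0.135)² = 0.35265 kg·m².
Solid disk: I_cm = (1/2)MR² = (1/2)(0.665)(0.332)² = 0.036649 kg·m²; centre at d = 0.674 m, so the parallel axis theorem gives I = 0.036649 + (0.665)(0.674)² = 0.33874 kg·m².
Point mass: I_cm = 0; centre at d = 0.178 m, so the parallel axis theorem gives I = 0 + (0.259)(0.178)² = 0.0082062 kg·m².
Total I = 0.35265 + 0.33874 + 0.0082062 = 0.6996 kg·m².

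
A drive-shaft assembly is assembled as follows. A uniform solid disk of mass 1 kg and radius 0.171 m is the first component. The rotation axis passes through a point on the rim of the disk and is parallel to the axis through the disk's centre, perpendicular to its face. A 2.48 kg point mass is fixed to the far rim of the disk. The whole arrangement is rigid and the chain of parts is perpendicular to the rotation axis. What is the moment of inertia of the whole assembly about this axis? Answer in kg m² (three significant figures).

0.334

Solid disk: I_cm = (1/2)MR² = (1/2)(1)(0.171)² = 0.014621 kg m²; centre at d = 0.171 m, so the parallel axis theorem gives I = 0.014621 + (1)(0.171)² = 0.043862 kg m².
Point mass: I_cm = 0; centre at d = 0.171 + 0.171 = 0.342 m, so the parallel axis theorem gives I = 0 + (2.48)(0.342)² = 0.29007 kg m².
Total I = 0.043862 + 0.29007 = 0.33393 kg m².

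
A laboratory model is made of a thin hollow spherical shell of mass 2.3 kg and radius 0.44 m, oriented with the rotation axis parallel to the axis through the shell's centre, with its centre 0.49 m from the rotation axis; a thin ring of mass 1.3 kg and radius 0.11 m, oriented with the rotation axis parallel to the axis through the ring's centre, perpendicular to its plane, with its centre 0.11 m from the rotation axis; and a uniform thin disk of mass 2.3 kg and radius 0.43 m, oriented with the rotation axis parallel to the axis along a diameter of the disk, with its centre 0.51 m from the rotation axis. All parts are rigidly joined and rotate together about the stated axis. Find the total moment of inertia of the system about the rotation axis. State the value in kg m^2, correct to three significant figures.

1.59

Spherical shell: I_cm = (2/3)MR² = (2/3)(2.3)(0.44)² = 0.29685 kg m^2; centre at d = 0.49 m, so the parallel axis theorem gives I = 0.29685 + (2.3)(0.49)² = 0.84908 kg m^2.
Thin ring: I_cm = MR² = (1.3)(0.11)² = 0.01573 kg m^2; centre at d = 0.11 m, so the parallel axis theorem gives I = 0.01573 + (1.3)(0.11)² = 0.03146 kg m^2.
Thin disk: I_cm = (1/4)MR² = (1/4)(2.3)(0.43)² = 0.10632 kg m^2; centre at d = 0.51 m, so the parallel axis theorem gives I = 0.10632 + (2.3)(0.51)² = 0.70455 kg m^2.
Total I = 0.84908 + 0.03146 + 0.70455 = 1.5851 kg m^2.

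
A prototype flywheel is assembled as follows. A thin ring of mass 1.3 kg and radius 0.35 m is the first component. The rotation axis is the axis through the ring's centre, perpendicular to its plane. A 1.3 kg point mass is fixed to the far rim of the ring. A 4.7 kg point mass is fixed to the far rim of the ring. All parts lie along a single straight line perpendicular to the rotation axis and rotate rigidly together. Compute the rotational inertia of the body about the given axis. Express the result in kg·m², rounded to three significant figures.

Thin ring: I_cm = MR² = (1.3)(0.35)² = 0.15925 kg·m²; axis through the centre, so I = 0.15925 kg·m².
Point mass: I_cm = 0; centre at d = 0.35 m, so I = I_cm + Md² gives I = 0 + (1.3)(0.35)² = 0.15925 kg·m².
Point mass: I_cm = 0; centre at d = 0.35 m, so I = I_cm + Md² gives I = 0 + (4.7)(0.35)² = 0.57575 kg·m².
Total I = 0.15925 + 0.15925 + 0.57575 = 0.89425 kg·m².

0.894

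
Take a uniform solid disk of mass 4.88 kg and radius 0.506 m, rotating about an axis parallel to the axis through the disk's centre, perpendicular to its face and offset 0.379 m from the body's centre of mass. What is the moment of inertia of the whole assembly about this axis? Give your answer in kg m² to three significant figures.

I_cm = (1/2)MR² = (1/2)(4.88)(0.506)² = 0.62473 kg m²; centre at d = 0.379 m, so the parallel axis theorem gives I = 0.62473 + (4.88)(0.379)² = 1.3257 kg m².

1.33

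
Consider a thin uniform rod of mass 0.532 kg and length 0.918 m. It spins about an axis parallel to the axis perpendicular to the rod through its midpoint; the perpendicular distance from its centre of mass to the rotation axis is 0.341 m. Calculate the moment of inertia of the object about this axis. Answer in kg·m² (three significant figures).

0.0992

I_cm = (1/12)ML² = (1/12)(0.532)(0.918)² = 0.037361 kg·m²; centre at d = 0.341 m, so the parallel axis theorem gives I = 0.037361 + (0.532)(0.341)² = 0.099222 kg·m².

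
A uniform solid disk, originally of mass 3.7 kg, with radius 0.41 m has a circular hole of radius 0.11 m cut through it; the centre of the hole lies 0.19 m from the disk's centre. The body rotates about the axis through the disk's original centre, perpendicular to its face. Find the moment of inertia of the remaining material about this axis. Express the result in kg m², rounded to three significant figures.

0.300

Unpierced body about its centre: I₀ = (1/2)MR² = (1/2)(3.7)(0.41)² = 0.31098 kg m².
The removed disk has mass m = M·(r/R)² = (3.7)(0.11/0.41)² = 0.26633 kg (same uniform areal density).
Its moment of inertia about the rotation axis (parallel-axis theorem): I_hole = (1/2)mr² + md² = (1/2)(0.26633)(0.11)² + (0.26633)(0.19)² = 0.011226 kg m².
Treating the hole as negative mass, I = I₀ − I_hole = 0.31098 − 0.011226 = 0.29976 kg m².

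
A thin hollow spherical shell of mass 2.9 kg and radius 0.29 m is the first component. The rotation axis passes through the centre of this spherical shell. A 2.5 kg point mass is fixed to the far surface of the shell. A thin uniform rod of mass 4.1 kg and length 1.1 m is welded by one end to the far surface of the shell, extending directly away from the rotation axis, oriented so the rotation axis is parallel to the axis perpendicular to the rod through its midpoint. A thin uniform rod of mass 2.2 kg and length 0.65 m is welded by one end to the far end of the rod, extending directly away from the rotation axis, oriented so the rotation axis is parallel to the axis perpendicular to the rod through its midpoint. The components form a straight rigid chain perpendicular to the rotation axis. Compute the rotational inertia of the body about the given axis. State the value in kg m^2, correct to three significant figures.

Spherical shell: I_cm = (2/3)MR² = (2/3)(2.9)(0.29)² = 0.16259 kg m^2; axis through the centre, so I = 0.16259 kg m^2.
Point mass: I_cm = 0; centre at d = 0.29 m, so I = I_cm + Md² gives I = 0 + (2.5)(0.29)² = 0.21025 kg m^2.
Thin rod: I_cm = (1/12)ML² = (1/12)(4.1)(1.1)² = 0.41342 kg m^2; centre at d = 0.29 + 0.55 = 0.84 m, so I = I_cm + Md² gives I = 0.41342 + (4.1)(0.84)² = 3.3064 kg m^2.
Thin rod: I_cm = (1/12)ML² = (1/12)(2.2)(0.65)² = 0.077458 kg m^2; centre at d = 0.29 + 0.55 + 0.55 + 0.325 = 1.715 m, so I = I_cm + Md² gives I = 0.077458 + (2.2)(1.715)² = 6.5482 kg m^2.
Total I = 0.16259 + 0.21025 + 3.3064 + 6.5482 = 10.227 kg m^2.

10.2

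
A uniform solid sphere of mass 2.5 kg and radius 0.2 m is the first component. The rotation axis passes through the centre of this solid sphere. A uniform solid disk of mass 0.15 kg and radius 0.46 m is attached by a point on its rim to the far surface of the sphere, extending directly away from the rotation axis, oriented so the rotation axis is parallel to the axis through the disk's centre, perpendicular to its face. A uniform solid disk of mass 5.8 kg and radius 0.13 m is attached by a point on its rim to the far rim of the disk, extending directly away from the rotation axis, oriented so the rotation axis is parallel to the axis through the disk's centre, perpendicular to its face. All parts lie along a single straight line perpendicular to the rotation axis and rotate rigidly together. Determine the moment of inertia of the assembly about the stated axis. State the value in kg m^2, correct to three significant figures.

Solid sphere: I_cm = (2/5)MR² = (2/5)(2.5)(0.2)² = 0.04 kg m^2; axis through the centre, so I = 0.04 kg m^2.
Solid disk: I_cm = (1/2)MR² = (1/2)(0.15)(0.46)² = 0.01587 kg m^2; centre at d = 0.2 + 0.46 = 0.66 m, so I = I_cm + Md² gives I = 0.01587 + (0.15)(0.66)² = 0.08121 kg m^2.
Solid disk: I_cm = (1/2)MR² = (1/2)(5.8)(0.13)² = 0.04901 kg m^2; centre at d = 0.2 + 0.46 + 0.46 + 0.13 = 1.25 m, so I = I_cm + Md² gives I = 0.04901 + (5.8)(1.25)² = 9.1115 kg m^2.
Total I = 0.04 + 0.08121 + 9.1115 = 9.2327 kg m^2.

9.23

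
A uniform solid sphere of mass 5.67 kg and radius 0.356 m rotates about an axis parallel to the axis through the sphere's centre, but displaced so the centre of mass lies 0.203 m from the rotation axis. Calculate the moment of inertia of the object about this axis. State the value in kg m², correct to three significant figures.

0.521

I_cm = (2/5)MR² = (2/5)(5.67)(0.356)² = 0.28744 kg m²; centre at d = 0.203 m, so I = I_cm + Md² gives I = 0.28744 + (5.67)(0.203)² = 0.52109 kg m².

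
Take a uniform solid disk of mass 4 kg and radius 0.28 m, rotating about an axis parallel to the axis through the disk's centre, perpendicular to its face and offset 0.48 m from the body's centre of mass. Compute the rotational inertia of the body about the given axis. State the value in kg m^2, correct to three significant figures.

I_cm = (1/2)MR² = (1/2)(4)(0.28)² = 0.1568 kg m^2; centre at d = 0.48 m, so I = I_cm + Md² gives I = 0.1568 + (4)(0.48)² = 1.0784 kg m^2.

1.08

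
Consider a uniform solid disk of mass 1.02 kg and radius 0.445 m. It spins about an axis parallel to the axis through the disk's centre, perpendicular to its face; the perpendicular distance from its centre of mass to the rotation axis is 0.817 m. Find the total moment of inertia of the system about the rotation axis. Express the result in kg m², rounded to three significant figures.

I_cm = (1/2)MR² = (1/2)(1.02)(0.445)² = 0.10099 kg m²; centre at d = 0.817 m, so the parallel axis theorem gives I = 0.10099 + (1.02)(0.817)² = 0.78183 kg m².

0.782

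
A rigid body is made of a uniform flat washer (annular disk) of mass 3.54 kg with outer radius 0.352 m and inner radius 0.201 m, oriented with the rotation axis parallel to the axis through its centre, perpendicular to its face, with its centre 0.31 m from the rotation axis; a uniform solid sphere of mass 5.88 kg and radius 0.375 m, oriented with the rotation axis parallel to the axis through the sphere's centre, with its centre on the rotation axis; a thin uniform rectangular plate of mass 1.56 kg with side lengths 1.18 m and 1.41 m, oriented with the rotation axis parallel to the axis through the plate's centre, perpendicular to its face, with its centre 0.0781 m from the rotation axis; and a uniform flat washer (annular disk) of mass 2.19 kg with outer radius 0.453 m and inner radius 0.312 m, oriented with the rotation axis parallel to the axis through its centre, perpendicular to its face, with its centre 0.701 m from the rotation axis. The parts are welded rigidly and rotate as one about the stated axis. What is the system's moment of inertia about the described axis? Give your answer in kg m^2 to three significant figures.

Annular disk: I_cm = (1/2)M(R²+r²) = (1/2)(3.54)[(0.352)² + (0.201)²] = 0.29082 kg m^2; centre at d = 0.31 m, so I = I_cm + Md² gives I = 0.29082 + (3.54)(0.31)² = 0.63101 kg m^2.
Solid sphere: I_cm = (2/5)MR² = (2/5)(5.88)(0.375)² = 0.33075 kg m^2; axis through the centre, so I = 0.33075 kg m^2.
Rectangular plate: I_cm = (1/12)M(a²+b²) = (1/12)(1.56)[(1.18)² + (1.41)²] = 0.43946 kg m^2; centre at d = 0.0781 m, so I = I_cm + Md² gives I = 0.43946 + (1.56)(0.0781)² = 0.44898 kg m^2.
Annular disk: I_cm = (1/2)M(R²+r²) = (1/2)(2.19)[(0.453)² + (0.312)²] = 0.3313 kg m^2; centre at d = 0.701 m, so I = I_cm + Md² gives I = 0.3313 + (2.19)(0.701)² = 1.4075 kg m^2.
Total I = 0.63101 + 0.33075 + 0.44898 + 1.4075 = 2.8182 kg m^2.

2.82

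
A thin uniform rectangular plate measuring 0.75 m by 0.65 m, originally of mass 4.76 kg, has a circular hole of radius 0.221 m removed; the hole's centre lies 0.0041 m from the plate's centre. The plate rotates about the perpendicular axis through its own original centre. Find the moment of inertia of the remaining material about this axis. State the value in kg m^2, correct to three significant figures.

0.354

Unpierced body about its centre: I₀ = (1/12)M(a²+b²) = (1/12)(4.76)[(0.75)² + (0.65)²] = 0.39072 kg m^2.
The removed disk has mass m = M·πr²/(ab) = (4.76)·π(0.221)²/(0.75·0.65) = 1.4982 kg (same uniform areal density).
Its moment of inertia about the rotation axis (parallel-axis theorem): I_hole = (1/2)mr² + md² = (1/2)(1.4982)(0.221)² + (1.4982)(0.0041)² = 0.036612 kg m^2.
Treating the hole as negative mass, I = I₀ − I_hole = 0.39072 − 0.036612 = 0.3541 kg m^2.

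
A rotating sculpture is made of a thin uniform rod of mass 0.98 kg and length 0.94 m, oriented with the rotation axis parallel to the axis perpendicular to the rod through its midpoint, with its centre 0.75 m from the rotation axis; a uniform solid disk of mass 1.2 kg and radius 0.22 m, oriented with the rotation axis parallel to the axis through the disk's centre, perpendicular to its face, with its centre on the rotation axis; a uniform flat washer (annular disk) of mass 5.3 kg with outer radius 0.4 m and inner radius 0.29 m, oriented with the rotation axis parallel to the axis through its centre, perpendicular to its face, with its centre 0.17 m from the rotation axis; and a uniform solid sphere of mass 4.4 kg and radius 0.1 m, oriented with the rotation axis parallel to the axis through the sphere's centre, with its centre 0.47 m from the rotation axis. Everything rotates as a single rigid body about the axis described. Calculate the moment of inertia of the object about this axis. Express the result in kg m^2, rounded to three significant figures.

Thin rod: I_cm = (1/12)ML² = (1/12)(0.98)(0.94)² = 0.072161 kg m^2; centre at d = 0.75 m, so the parallel axis theorem gives I = 0.072161 + (0.98)(0.75)² = 0.62341 kg m^2.
Solid disk: I_cm = (1/2)MR² = (1/2)(1.2)(0.22)² = 0.02904 kg m^2; axis through the centre, so I = 0.02904 kg m^2.
Annular disk: I_cm = (1/2)M(R²+r²) = (1/2)(5.3)[(0.4)² + (0.29)²] = 0.64687 kg m^2; centre at d = 0.17 m, so the parallel axis theorem gives I = 0.64687 + (5.3)(0.17)² = 0.80004 kg m^2.
Solid sphere: I_cm = (2/5)MR² = (2/5)(4.4)(0.1)² = 0.0176 kg m^2; centre at d = 0.47 m, so the parallel axis theorem gives I = 0.0176 + (4.4)(0.47)² = 0.98956 kg m^2.
Total I = 0.62341 + 0.02904 + 0.80004 + 0.98956 = 2.442 kg m^2.

2.44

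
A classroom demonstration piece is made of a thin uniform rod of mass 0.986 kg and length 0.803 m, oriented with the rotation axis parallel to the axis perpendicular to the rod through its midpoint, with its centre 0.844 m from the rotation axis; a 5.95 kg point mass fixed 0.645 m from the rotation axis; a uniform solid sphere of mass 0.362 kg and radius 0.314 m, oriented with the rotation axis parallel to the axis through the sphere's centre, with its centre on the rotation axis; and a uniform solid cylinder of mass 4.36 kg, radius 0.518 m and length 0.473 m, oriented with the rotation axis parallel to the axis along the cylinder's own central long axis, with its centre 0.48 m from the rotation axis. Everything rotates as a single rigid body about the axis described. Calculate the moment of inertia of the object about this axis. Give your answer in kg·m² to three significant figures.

4.83

Thin rod: I_cm = (1/12)ML² = (1/12)(0.986)(0.803)² = 0.052982 kg·m²; centre at d = 0.844 m, so the parallel axis theorem gives I = 0.052982 + (0.986)(0.844)² = 0.75535 kg·m².
Point mass: I_cm = 0; centre at d = 0.645 m, so the parallel axis theorem gives I = 0 + (5.95)(0.645)² = 2.4753 kg·m².
Solid sphere: I_cm = (2/5)MR² = (2/5)(0.362)(0.314)² = 0.014277 kg·m²; axis through the centre, so I = 0.014277 kg·m².
Solid cylinder: I_cm = (1/2)MR² = (1/2)(4.36)(0.518)² = 0.58495 kg·m²; centre at d = 0.48 m, so the parallel axis theorem gives I = 0.58495 + (4.36)(0.48)² = 1.5895 kg·m².
Total I = 0.75535 + 2.4753 + 0.014277 + 1.5895 = 4.8345 kg·m².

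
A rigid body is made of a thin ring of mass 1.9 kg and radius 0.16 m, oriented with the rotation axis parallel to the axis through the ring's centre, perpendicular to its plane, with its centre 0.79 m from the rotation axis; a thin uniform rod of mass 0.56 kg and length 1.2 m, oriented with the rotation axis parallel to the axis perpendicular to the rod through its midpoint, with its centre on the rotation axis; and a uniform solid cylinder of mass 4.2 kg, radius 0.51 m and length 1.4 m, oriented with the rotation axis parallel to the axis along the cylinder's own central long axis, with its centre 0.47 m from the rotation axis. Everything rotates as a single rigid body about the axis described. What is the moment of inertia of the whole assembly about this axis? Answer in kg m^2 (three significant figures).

Thin ring: I_cm = MR² = (1.9)(0.16)² = 0.04864 kg m^2; centre at d = 0.79 m, so I = I_cm + Md² gives I = 0.04864 + (1.9)(0.79)² = 1.2344 kg m^2.
Thin rod: I_cm = (1/12)ML² = (1/12)(0.56)(1.2)² = 0.0672 kg m^2; axis through the centre, so I = 0.0672 kg m^2.
Solid cylinder: I_cm = (1/2)MR² = (1/2)(4.2)(0.51)² = 0.54621 kg m^2; centre at d = 0.47 m, so I = I_cm + Md² gives I = 0.54621 + (4.2)(0.47)² = 1.474 kg m^2.
Total I = 1.2344 + 0.0672 + 1.474 = 2.7756 kg m^2.

2.78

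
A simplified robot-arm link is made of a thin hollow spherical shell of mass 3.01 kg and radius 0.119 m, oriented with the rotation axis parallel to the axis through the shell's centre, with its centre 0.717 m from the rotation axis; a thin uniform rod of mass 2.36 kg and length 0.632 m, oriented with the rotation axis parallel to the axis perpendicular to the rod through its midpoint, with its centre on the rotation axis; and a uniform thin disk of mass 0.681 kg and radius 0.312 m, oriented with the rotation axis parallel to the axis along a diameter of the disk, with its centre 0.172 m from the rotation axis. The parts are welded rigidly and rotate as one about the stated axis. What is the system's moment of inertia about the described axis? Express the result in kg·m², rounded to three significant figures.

1.69

Spherical shell: I_cm = (2/3)MR² = (2/3)(3.01)(0.119)² = 0.028416 kg·m²; centre at d = 0.717 m, so I = I_cm + Md² gives I = 0.028416 + (3.01)(0.717)² = 1.5758 kg·m².
Thin rod: I_cm = (1/12)ML² = (1/12)(2.36)(0.632)² = 0.078553 kg·m²; axis through the centre, so I = 0.078553 kg·m².
Thin disk: I_cm = (1/4)MR² = (1/4)(0.681)(0.312)² = 0.016573 kg·m²; centre at d = 0.172 m, so I = I_cm + Md² gives I = 0.016573 + (0.681)(0.172)² = 0.03672 kg·m².
Total I = 1.5758 + 0.078553 + 0.03672 = 1.6911 kg·m².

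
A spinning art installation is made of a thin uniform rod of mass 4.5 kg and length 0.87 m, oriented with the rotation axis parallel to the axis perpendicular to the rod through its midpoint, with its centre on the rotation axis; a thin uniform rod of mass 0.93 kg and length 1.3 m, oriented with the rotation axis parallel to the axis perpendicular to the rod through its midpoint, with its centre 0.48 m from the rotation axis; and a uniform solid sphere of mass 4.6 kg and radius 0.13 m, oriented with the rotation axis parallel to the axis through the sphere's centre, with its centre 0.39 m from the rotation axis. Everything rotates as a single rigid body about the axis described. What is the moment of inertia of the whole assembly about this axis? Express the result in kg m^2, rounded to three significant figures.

Thin rod: I_cm = (1/12)ML² = (1/12)(4.5)(0.87)² = 0.28384 kg m^2; axis through the centre, so I = 0.28384 kg m^2.
Thin rod: I_cm = (1/12)ML² = (1/12)(0.93)(1.3)² = 0.13098 kg m^2; centre at d = 0.48 m, so I = I_cm + Md² gives I = 0.13098 + (0.93)(0.48)² = 0.34525 kg m^2.
Solid sphere: I_cm = (2/5)MR² = (2/5)(4.6)(0.13)² = 0.031096 kg m^2; centre at d = 0.39 m, so I = I_cm + Md² gives I = 0.031096 + (4.6)(0.39)² = 0.73076 kg m^2.
Total I = 0.28384 + 0.34525 + 0.73076 = 1.3598 kg m^2.

1.36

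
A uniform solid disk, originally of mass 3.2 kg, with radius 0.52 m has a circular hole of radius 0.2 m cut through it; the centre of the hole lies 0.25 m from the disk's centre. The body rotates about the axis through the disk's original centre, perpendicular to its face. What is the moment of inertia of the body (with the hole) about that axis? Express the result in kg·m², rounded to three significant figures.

Unpierced body about its centre: I₀ = (1/2)MR² = (1/2)(3.2)(0.52)² = 0.43264 kg·m².
The removed disk has mass m = M·(r/R)² = (3.2)(0.2/0.52)² = 0.47337 kg (same uniform areal density).
Its moment of inertia about the rotation axis (parallel-axis theorem): I_hole = (1/2)mr² + md² = (1/2)(0.47337)(0.2)² + (0.47337)(0.25)² = 0.039053 kg·m².
Treating the hole as negative mass, I = I₀ − I_hole = 0.43264 − 0.039053 = 0.39359 kg·m².

0.394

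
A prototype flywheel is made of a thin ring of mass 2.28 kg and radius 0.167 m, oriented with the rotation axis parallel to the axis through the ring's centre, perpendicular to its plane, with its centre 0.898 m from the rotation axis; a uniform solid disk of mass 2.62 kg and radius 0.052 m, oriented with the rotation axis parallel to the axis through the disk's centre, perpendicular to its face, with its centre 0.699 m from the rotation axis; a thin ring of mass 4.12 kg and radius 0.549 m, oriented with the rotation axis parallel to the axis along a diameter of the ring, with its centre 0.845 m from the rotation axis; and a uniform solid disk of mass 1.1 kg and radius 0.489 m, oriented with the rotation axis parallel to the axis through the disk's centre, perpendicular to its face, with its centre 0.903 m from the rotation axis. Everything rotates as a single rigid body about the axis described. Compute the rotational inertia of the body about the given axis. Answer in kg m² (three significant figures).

7.78

Thin ring: I_cm = MR² = (2.28)(0.167)² = 0.063587 kg m²; centre at d = 0.898 m, so the parallel axis theorem gives I = 0.063587 + (2.28)(0.898)² = 1.9022 kg m².
Solid disk: I_cm = (1/2)MR² = (1/2)(2.62)(0.052)² = 0.0035422 kg m²; centre at d = 0.699 m, so the parallel axis theorem gives I = 0.0035422 + (2.62)(0.699)² = 1.2837 kg m².
Thin ring: I_cm = (1/2)MR² = (1/2)(4.12)(0.549)² = 0.62089 kg m²; centre at d = 0.845 m, so the parallel axis theorem gives I = 0.62089 + (4.12)(0.845)² = 3.5627 kg m².
Solid disk: I_cm = (1/2)MR² = (1/2)(1.1)(0.489)² = 0.13152 kg m²; centre at d = 0.903 m, so the parallel axis theorem gives I = 0.13152 + (1.1)(0.903)² = 1.0285 kg m².
Total I = 1.9022 + 1.2837 + 3.5627 + 1.0285 = 7.777 kg m².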